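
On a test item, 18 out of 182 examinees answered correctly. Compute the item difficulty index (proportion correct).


Item difficulty p = number correct / total examinees
p = 18 / 182
p = 0.0989

0.0989


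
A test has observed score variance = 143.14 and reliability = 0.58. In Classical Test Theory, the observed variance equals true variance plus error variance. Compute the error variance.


var_true = rxx * var_obs = 0.58 * 143.14 = 83.0212
var_error = var_obs - var_true
var_error = 143.14 - 83.0212
var_error = 60.1188

60.1188


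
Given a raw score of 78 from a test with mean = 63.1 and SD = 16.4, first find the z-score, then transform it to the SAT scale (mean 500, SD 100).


z = (X - mean) / SD = (78 - 63.1) / 16.4
z = 14.9 / 16.4
z = 0.9085
SAT-scale = SAT = 500 + 100z
Carry z at full precision (z = 14.9 / 16.4) into the conversion:
SAT-scale = 500 + 100 * (14.9 / 16.4) = 500 + 1490 / 16.4
SAT-scale = 500 + 90.8537
SAT-scale = 590.8537

590.8537


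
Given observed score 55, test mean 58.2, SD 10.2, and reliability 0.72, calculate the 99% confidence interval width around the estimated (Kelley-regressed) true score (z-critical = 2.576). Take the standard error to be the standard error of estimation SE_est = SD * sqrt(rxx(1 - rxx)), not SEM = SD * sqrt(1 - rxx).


True score estimate = 0.72*55 + 0.28*58.2 = 55.896
SE_est = SD * sqrt(rxx * (1 - rxx)) = 10.2 * sqrt(0.72 * 0.28) = 10.2 * sqrt(0.2016) = 4.579789
CI = T_est +/- z * SE_est, so width = 2 * z * SE_est = 2 * 2.576 * 4.579789
Width = 23.5951

23.5951


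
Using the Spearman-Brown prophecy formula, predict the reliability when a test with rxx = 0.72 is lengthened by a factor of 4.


r_new = (n * rxx) / (1 + (n-1) * rxx)
r_new = (4 * 0.72) / (1 + 3 * 0.72)
r_new = 2.88 / 3.16
r_new = 0.9114

0.9114


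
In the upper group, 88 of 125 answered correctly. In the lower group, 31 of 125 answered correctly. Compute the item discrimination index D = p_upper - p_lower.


p_upper = 88/125 = 0.704
p_lower = 31/125 = 0.248
D = 0.704 - 0.248 = 0.456

0.456


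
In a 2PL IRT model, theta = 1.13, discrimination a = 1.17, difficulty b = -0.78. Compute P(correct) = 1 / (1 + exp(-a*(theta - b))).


a*(theta - b) = 1.17 * (1.13 - -0.78) = 2.2347
exp(-2.2347) = 0.107
P = 1 / (1 + 0.107)
P = 0.9033

0.9033


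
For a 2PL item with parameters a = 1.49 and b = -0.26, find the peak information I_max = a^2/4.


For 2PL, max info at theta = b = -0.26
I_max = a^2 / 4 = 1.49^2 / 4
= 2.2201 / 4
I_max = 0.555

0.555


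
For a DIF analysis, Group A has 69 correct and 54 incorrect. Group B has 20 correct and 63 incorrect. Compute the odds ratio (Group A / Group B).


Odds_A = 69/54 = 1.2778
Odds_B = 20/63 = 0.3175
OR = Odds_A / Odds_B = 1.2778 / 0.3175
Exactly, OR = (69 * 63) / (54 * 20) = 4347 / 1080
OR = 4.025

4.025


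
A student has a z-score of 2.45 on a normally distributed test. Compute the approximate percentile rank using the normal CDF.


CDF(z) = 0.5 * (1 + erf(z/sqrt(2)))
erf(1.7324) = 0.9857
CDF = 0.9929
Percentile rank = 0.9929 * 100 = 99.29

99.29


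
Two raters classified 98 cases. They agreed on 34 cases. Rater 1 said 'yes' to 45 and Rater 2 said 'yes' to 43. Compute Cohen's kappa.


P_o = 34/98 = 0.346939
P_e = (45*43 + 53*55) / 9604 = 0.504998
kappa = (P_o - P_e) / (1 - P_e)
kappa = (0.346939 - 0.504998) / (1 - 0.504998)
kappa = -0.3193

-0.3193


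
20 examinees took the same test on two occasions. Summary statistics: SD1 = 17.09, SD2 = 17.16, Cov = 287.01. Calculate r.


r = cov(X,Y) / (SD_X * SD_Y)
r = 287.01 / (17.09 * 17.16)
r = 287.01 / 293.2644
r = 0.9787

0.9787


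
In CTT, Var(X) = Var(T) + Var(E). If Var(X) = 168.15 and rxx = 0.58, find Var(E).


var_true = rxx * var_obs = 0.58 * 168.15 = 97.527
var_error = var_obs - var_true
var_error = 168.15 - 97.527
var_error = 70.623

70.623


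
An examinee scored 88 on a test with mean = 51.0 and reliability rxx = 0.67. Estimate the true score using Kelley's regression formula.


T_est = rxx * X + (1 - rxx) * mean
T_est = 0.67 * 88 + 0.33 * 51.0
T_est = 58.96 + 16.83
T_est = 75.79

75.79


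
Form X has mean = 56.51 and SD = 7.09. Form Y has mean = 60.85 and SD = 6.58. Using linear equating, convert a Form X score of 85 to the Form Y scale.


slope = SD_Y / SD_X = 6.58 / 7.09 ~ 0.9281
intercept = mean_Y - slope * mean_X = 60.85 - (6.58 / 7.09) * 56.51 ~ 8.4049
Y = slope * X + intercept. To avoid rounding drift from the rounded slope/intercept, evaluate the equivalent form Y = mean_Y + SD_Y * (X - mean_X) / SD_X at full precision:
Y = 60.85 + 6.58 * (85 - 56.51) / 7.09
Y = 60.85 + 6.58 * 28.49 / 7.09
Y = 60.85 + 187.4642 / 7.09
Y = 60.85 + 26.4406
Y = 87.2906

87.2906


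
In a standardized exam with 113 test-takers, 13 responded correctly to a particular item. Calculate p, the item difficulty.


Item difficulty p = number correct / total examinees
p = 13 / 113
p = 0.115

0.115


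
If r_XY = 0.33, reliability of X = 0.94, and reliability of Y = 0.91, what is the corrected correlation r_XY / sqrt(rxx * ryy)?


r_corrected = rxy / sqrt(rxx * ryy)
= 0.33 / sqrt(0.94 * 0.91)
= 0.33 / sqrt(0.8554)
= 0.33 / 0.924878
r_corrected = 0.3568

0.3568


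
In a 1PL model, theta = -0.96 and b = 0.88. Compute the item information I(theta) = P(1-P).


P = 1/(1+exp(-(-0.96-0.88))) = 0.1371
I = P*(1-P) = 0.1371 * 0.8629
I = 0.1183

0.1183


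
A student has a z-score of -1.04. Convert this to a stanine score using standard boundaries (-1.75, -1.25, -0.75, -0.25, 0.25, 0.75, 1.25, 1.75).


Stanine boundaries: [-1.75, -1.25, -0.75, -0.25, 0.25, 0.75, 1.25, 1.75]
z = -1.04
Check each boundary:
  z >= -1.75 -> could be stanine 2
  z >= -1.25 -> could be stanine 3
  z < -0.75
  z < -0.25
  z < 0.25
  z < 0.75
  z < 1.25
  z < 1.75
Highest qualifying boundary gives stanine = 3

3


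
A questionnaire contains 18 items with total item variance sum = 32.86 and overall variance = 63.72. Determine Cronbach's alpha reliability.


alpha = (k/(k-1)) * (1 - sum(si^2)/s_total^2)
= (18/17) * (1 - 32.86/63.72)
alpha = 0.5128

0.5128


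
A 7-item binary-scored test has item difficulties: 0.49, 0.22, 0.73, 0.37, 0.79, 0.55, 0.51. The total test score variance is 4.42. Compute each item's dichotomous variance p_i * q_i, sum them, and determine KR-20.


For each item, compute p_i * q_i:
  Item 1: 0.49 * 0.51 = 0.2499
  Item 2: 0.22 * 0.78 = 0.1716
  Item 3: 0.73 * 0.27 = 0.1971
  Item 4: 0.37 * 0.63 = 0.2331
  Item 5: 0.79 * 0.21 = 0.1659
  Item 6: 0.55 * 0.45 = 0.2475
  Item 7: 0.51 * 0.49 = 0.2499
Sum(p_i * q_i) = 0.2499 + 0.1716 + 0.1971 + 0.2331 + 0.1659 + 0.2475 + 0.2499 = 1.515
KR-20 = (k/(k-1)) * (1 - Sum(p_i*q_i) / Var_total)
= (7/6) * (1 - 1.515/4.42)
= 1.1667 * 0.6572
KR-20 = 0.7668

0.7668


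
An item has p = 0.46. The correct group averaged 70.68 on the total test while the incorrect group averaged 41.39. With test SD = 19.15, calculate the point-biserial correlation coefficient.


q = 1 - p = 0.54
rpb = ((M1 - M0) / SD) * sqrt(p * q)
rpb = ((70.68 - 41.39) / 19.15) * sqrt(0.46 * 0.54)
rpb = 0.7623

0.7623


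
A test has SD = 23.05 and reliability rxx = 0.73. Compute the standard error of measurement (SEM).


SEM = SD * sqrt(1 - rxx)
SEM = 23.05 * sqrt(1 - 0.73)
SEM = 23.05 * sqrt(0.27) = 23.05 * 0.519615
SEM = 11.9771

11.9771


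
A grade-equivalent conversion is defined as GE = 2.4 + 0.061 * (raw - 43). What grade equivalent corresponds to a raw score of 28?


raw - median = 28 - 43 = -15
slope * diff = 0.061 * -15 = -0.915
GE = 2.4 + -0.915
GE = 1.485

1.485


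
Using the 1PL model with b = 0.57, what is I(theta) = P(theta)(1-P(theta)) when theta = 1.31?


P = 1/(1+exp(-(1.31-0.57))) = 0.677
I = P*(1-P) = 0.677 * 0.323
I = 0.2187

0.2187


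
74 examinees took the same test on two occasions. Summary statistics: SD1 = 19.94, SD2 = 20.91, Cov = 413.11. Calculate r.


r = cov(X,Y) / (SD_X * SD_Y)
r = 413.11 / (19.94 * 20.91)
r = 413.11 / 416.9454
r = 0.9908

0.9908


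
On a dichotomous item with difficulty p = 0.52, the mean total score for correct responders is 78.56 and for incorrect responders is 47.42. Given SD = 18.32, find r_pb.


q = 1 - p = 0.48
rpb = ((M1 - M0) / SD) * sqrt(p * q)
rpb = ((78.56 - 47.42) / 18.32) * sqrt(0.52 * 0.48)
rpb = 0.8492

0.8492


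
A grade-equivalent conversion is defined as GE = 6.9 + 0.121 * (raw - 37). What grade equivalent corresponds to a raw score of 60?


raw - median = 60 - 37 = 23
slope * diff = 0.121 * 23 = 2.783
GE = 6.9 + 2.783
GE = 9.683

9.683


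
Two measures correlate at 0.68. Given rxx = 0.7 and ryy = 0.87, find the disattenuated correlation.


r_corrected = rxy / sqrt(rxx * ryy)
= 0.68 / sqrt(0.7 * 0.87)
= 0.68 / sqrt(0.609)
= 0.68 / 0.780385
r_corrected = 0.8714

0.8714


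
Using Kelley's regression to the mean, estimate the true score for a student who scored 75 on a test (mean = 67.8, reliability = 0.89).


T_est = rxx * X + (1 - rxx) * mean
T_est = 0.89 * 75 + 0.11 * 67.8
T_est = 66.75 + 7.458
T_est = 74.208

74.208


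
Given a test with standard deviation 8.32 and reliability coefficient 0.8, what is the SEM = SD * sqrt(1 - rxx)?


SEM = SD * sqrt(1 - rxx)
SEM = 8.32 * sqrt(1 - 0.8)
SEM = 8.32 * sqrt(0.2) = 8.32 * 0.447214
SEM = 3.7208

3.7208


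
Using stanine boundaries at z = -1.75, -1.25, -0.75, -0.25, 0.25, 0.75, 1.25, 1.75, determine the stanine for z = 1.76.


Stanine boundaries: [-1.75, -1.25, -0.75, -0.25, 0.25, 0.75, 1.25, 1.75]
z = 1.76
Check each boundary:
  z >= -1.75 -> could be stanine 2
  z >= -1.25 -> could be stanine 3
  z >= -0.75 -> could be stanine 4
  z >= -0.25 -> could be stanine 5
  z >= 0.25 -> could be stanine 6
  z >= 0.75 -> could be stanine 7
  z >= 1.25 -> could be stanine 8
  z >= 1.75 -> could be stanine 9
Highest qualifying boundary gives stanine = 9

9


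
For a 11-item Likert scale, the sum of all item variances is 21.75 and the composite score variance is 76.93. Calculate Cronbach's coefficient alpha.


alpha = (k/(k-1)) * (1 - sum(si^2)/s_total^2)
= (11/10) * (1 - 21.75/76.93)
alpha = 0.789

0.789


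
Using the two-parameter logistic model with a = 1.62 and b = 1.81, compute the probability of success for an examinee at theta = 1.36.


a*(theta - b) = 1.62 * (1.36 - 1.81) = -0.729
exp(--0.729) = 2.073
P = 1 / (1 + 2.073)
P = 0.3254

0.3254


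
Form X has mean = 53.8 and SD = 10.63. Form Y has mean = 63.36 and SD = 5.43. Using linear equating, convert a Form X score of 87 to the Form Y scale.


slope = SD_Y / SD_X = 5.43 / 10.63 ~ 0.5108
intercept = mean_Y - slope * mean_X = 63.36 - (5.43 / 10.63) * 53.8 ~ 35.878
Y = slope * X + intercept. To avoid rounding drift from the rounded slope/intercept, evaluate the equivalent form Y = mean_Y + SD_Y * (X - mean_X) / SD_X at full precision:
Y = 63.36 + 5.43 * (87 - 53.8) / 10.63
Y = 63.36 + 5.43 * 33.2 / 10.63
Y = 63.36 + 180.276 / 10.63
Y = 63.36 + 16.9592
Y = 80.3192

80.3192


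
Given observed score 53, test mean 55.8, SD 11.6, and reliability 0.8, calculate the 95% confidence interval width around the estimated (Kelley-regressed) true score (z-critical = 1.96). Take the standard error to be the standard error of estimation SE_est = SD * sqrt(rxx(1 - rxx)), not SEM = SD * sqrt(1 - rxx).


True score estimate = 0.8*53 + 0.2*55.8 = 53.56
SE_est = SD * sqrt(rxx * (1 - rxx)) = 11.6 * sqrt(0.8 * 0.2) = 11.6 * sqrt(0.16) = 4.64
CI = T_est +/- z * SE_est, so width = 2 * z * SE_est = 2 * 1.96 * 4.64
Width = 18.1888

18.1888


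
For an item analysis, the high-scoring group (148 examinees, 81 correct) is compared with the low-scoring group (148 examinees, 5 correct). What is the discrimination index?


p_upper = 81/148 = 0.5473
p_lower = 5/148 = 0.0338
D = 0.5473 - 0.0338 = 0.5135

0.5135


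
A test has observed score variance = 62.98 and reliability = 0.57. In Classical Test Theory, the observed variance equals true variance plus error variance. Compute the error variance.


var_true = rxx * var_obs = 0.57 * 62.98 = 35.8986
var_error = var_obs - var_true
var_error = 62.98 - 35.8986
var_error = 27.0814

27.0814


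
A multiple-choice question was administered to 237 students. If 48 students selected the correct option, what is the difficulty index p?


Item difficulty p = number correct / total examinees
p = 48 / 237
p = 0.2025

0.2025


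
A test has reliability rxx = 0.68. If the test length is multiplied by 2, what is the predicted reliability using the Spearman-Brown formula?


r_new = (n * rxx) / (1 + (n-1) * rxx)
r_new = (2 * 0.68) / (1 + 1 * 0.68)
r_new = 1.36 / 1.68
r_new = 0.8095

0.8095


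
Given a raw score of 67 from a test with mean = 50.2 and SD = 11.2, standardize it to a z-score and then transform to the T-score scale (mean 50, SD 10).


z = (X - mean) / SD = (67 - 50.2) / 11.2
z = 16.8 / 11.2
z = 1.5
T-score = T = 50 + 10z
Carry z at full precision (z = 16.8 / 11.2) into the conversion:
T-score = 50 + 10 * (16.8 / 11.2) = 50 + 168 / 11.2
T-score = 50 + 15.0
T-score = 65.0

65.0


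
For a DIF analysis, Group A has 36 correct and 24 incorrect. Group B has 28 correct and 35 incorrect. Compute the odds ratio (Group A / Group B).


Odds_A = 36/24 = 1.5
Odds_B = 28/35 = 0.8
OR = Odds_A / Odds_B = 1.5 / 0.8
Exactly, OR = (36 * 35) / (24 * 28) = 1260 / 672
OR = 1.875

1.875


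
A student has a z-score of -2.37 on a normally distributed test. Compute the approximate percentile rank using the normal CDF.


CDF(z) = 0.5 * (1 + erf(z/sqrt(2)))
erf(-1.6758) = -0.9822
CDF = 0.0089
Percentile rank = 0.0089 * 100 = 0.89

0.89


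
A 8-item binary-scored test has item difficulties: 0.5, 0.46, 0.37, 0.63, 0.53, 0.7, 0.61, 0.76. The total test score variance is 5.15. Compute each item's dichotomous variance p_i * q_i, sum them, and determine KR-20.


For each item, compute p_i * q_i:
  Item 1: 0.5 * 0.5 = 0.25
  Item 2: 0.46 * 0.54 = 0.2484
  Item 3: 0.37 * 0.63 = 0.2331
  Item 4: 0.63 * 0.37 = 0.2331
  Item 5: 0.53 * 0.47 = 0.2491
  Item 6: 0.7 * 0.3 = 0.21
  Item 7: 0.61 * 0.39 = 0.2379
  Item 8: 0.76 * 0.24 = 0.1824
Sum(p_i * q_i) = 0.25 + 0.2484 + 0.2331 + 0.2331 + 0.2491 + 0.21 + 0.2379 + 0.1824 = 1.844
KR-20 = (k/(k-1)) * (1 - Sum(p_i*q_i) / Var_total)
= (8/7) * (1 - 1.844/5.15)
= 1.1429 * 0.6419
KR-20 = 0.7336

0.7336


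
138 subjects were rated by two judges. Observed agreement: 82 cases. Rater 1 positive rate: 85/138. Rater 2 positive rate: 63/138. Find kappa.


P_o = 82/138 = 0.594203
P_e = (85*63 + 53*75) / 19044 = 0.489918
kappa = (P_o - P_e) / (1 - P_e)
kappa = (0.594203 - 0.489918) / (1 - 0.489918)
kappa = 0.2044

0.2044


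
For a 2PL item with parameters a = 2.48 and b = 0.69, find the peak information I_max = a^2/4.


For 2PL, max info at theta = b = 0.69
I_max = a^2 / 4 = 2.48^2 / 4
= 6.1504 / 4
I_max = 1.5376

1.5376


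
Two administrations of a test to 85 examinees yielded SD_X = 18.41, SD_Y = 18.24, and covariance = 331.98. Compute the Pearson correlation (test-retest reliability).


r = cov(X,Y) / (SD_X * SD_Y)
r = 331.98 / (18.41 * 18.24)
r = 331.98 / 335.7984
r = 0.9886

0.9886


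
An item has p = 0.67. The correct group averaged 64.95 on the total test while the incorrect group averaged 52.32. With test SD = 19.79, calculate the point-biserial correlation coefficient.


q = 1 - p = 0.33
rpb = ((M1 - M0) / SD) * sqrt(p * q)
rpb = ((64.95 - 52.32) / 19.79) * sqrt(0.67 * 0.33)
rpb = 0.3001

0.3001


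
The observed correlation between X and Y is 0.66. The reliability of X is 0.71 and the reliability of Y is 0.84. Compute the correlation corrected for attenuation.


r_corrected = rxy / sqrt(rxx * ryy)
= 0.66 / sqrt(0.71 * 0.84)
= 0.66 / sqrt(0.5964)
= 0.66 / 0.772269
r_corrected = 0.8546

0.8546


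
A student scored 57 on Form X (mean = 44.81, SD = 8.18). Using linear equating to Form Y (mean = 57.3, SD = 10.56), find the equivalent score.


slope = SD_Y / SD_X = 10.56 / 8.18 ~ 1.291
intercept = mean_Y - slope * mean_X = 57.3 - (10.56 / 8.18) * 44.81 ~ -0.5476
Y = slope * X + intercept. To avoid rounding drift from the rounded slope/intercept, evaluate the equivalent form Y = mean_Y + SD_Y * (X - mean_X) / SD_X at full precision:
Y = 57.3 + 10.56 * (57 - 44.81) / 8.18
Y = 57.3 + 10.56 * 12.19 / 8.18
Y = 57.3 + 128.7264 / 8.18
Y = 57.3 + 15.7367
Y = 73.0367

73.0367


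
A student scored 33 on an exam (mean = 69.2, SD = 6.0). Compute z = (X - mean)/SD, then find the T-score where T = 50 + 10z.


z = (X - mean) / SD = (33 - 69.2) / 6.0
z = -36.2 / 6.0
z = -6.0333
T-score = T = 50 + 10z
Carry z at full precision (z = -36.2 / 6.0) into the conversion:
T-score = 50 + 10 * (-36.2 / 6.0) = 50 + -362 / 6.0
T-score = 50 + -60.3333
T-score = -10.3333

-10.3333


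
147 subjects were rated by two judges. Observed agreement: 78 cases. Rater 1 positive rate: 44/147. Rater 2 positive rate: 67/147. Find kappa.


P_o = 78/147 = 0.530612
P_e = (44*67 + 103*80) / 21609 = 0.517747
kappa = (P_o - P_e) / (1 - P_e)
kappa = (0.530612 - 0.517747) / (1 - 0.517747)
kappa = 0.0267

0.0267


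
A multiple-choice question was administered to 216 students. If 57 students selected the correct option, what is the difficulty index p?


Item difficulty p = number correct / total examinees
p = 57 / 216
p = 0.2639

0.2639


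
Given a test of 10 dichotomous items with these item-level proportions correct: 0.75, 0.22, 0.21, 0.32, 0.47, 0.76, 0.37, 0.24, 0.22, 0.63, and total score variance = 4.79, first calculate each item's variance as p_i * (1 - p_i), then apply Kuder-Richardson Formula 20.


For each item, compute p_i * q_i:
  Item 1: 0.75 * 0.25 = 0.1875
  Item 2: 0.22 * 0.78 = 0.1716
  Item 3: 0.21 * 0.79 = 0.1659
  Item 4: 0.32 * 0.68 = 0.2176
  Item 5: 0.47 * 0.53 = 0.2491
  Item 6: 0.76 * 0.24 = 0.1824
  Item 7: 0.37 * 0.63 = 0.2331
  Item 8: 0.24 * 0.76 = 0.1824
  Item 9: 0.22 * 0.78 = 0.1716
  Item 10: 0.63 * 0.37 = 0.2331
Sum(p_i * q_i) = 0.1875 + 0.1716 + 0.1659 + 0.2176 + 0.2491 + 0.1824 + 0.2331 + 0.1824 + 0.1716 + 0.2331 = 1.9943
KR-20 = (k/(k-1)) * (1 - Sum(p_i*q_i) / Var_total)
= (10/9) * (1 - 1.9943/4.79)
= 1.1111 * 0.5837
KR-20 = 0.6485

0.6485


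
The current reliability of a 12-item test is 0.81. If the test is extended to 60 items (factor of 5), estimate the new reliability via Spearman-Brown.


r_new = (n * rxx) / (1 + (n-1) * rxx)
r_new = (5 * 0.81) / (1 + 4 * 0.81)
r_new = 4.05 / 4.24
r_new = 0.9552

0.9552


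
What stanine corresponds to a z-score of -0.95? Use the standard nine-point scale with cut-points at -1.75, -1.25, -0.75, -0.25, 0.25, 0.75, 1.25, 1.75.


Stanine boundaries: [-1.75, -1.25, -0.75, -0.25, 0.25, 0.75, 1.25, 1.75]
z = -0.95
Check each boundary:
  z >= -1.75 -> could be stanine 2
  z >= -1.25 -> could be stanine 3
  z < -0.75
  z < -0.25
  z < 0.25
  z < 0.75
  z < 1.25
  z < 1.75
Highest qualifying boundary gives stanine = 3

3


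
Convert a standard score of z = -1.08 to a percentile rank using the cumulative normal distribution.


CDF(z) = 0.5 * (1 + erf(z/sqrt(2)))
erf(-0.7637) = -0.7199
CDF = 0.1401
Percentile rank = 0.1401 * 100 = 14.01

14.01


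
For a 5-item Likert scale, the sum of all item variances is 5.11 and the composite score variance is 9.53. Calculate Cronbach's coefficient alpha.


alpha = (k/(k-1)) * (1 - sum(si^2)/s_total^2)
= (5/4) * (1 - 5.11/9.53)
alpha = 0.5797

0.5797


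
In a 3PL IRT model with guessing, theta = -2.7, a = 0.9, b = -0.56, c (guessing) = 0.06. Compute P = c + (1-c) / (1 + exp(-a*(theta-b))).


logit = 0.9*(-2.7 - -0.56) = -1.926
P* = 1/(1 + exp(--1.926)) = 0.1272
P = 0.06 + (1 - 0.06) * 0.1272
P = 0.1796

0.1796


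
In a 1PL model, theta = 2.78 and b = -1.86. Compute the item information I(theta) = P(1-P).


P = 1/(1+exp(-(2.78--1.86))) = 0.9904
I = P*(1-P) = 0.9904 * 0.0096
I = 0.0095

0.0095


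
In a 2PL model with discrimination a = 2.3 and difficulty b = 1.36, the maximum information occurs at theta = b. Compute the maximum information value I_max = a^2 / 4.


For 2PL, max info at theta = b = 1.36
I_max = a^2 / 4 = 2.3^2 / 4
= 5.29 / 4
I_max = 1.3225

1.3225


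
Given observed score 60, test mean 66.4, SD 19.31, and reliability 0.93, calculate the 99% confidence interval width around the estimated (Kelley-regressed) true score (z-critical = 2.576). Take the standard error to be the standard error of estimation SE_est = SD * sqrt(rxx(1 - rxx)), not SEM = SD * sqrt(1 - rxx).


True score estimate = 0.93*60 + 0.07*66.4 = 60.448
SE_est = SD * sqrt(rxx * (1 - rxx)) = 19.31 * sqrt(0.93 * 0.07) = 19.31 * sqrt(0.0651) = 4.926889
CI = T_est +/- z * SE_est, so width = 2 * z * SE_est = 2 * 2.576 * 4.926889
Width = 25.3833

25.3833


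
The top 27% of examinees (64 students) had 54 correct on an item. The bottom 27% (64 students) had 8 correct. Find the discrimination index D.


p_upper = 54/64 = 0.8438
p_lower = 8/64 = 0.125
D = 0.8438 - 0.125 = 0.7188

0.7188


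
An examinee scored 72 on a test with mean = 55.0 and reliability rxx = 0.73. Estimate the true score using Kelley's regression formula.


T_est = rxx * X + (1 - rxx) * mean
T_est = 0.73 * 72 + 0.27 * 55.0
T_est = 52.56 + 14.85
T_est = 67.41

67.41


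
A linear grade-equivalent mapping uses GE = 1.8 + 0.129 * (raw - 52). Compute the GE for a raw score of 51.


raw - median = 51 - 52 = -1
slope * diff = 0.129 * -1 = -0.129
GE = 1.8 + -0.129
GE = 1.671

1.671


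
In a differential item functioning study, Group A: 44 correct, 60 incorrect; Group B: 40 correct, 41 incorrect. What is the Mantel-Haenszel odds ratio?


Odds_A = 44/60 = 0.7333
Odds_B = 40/41 = 0.9756
OR = Odds_A / Odds_B = 0.7333 / 0.9756
Exactly, OR = (44 * 41) / (60 * 40) = 1804 / 2400
OR = 0.7517

0.7517


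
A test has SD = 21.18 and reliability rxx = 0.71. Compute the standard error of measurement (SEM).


SEM = SD * sqrt(1 - rxx)
SEM = 21.18 * sqrt(1 - 0.71)
SEM = 21.18 * sqrt(0.29) = 21.18 * 0.538516
SEM = 11.4058

11.4058


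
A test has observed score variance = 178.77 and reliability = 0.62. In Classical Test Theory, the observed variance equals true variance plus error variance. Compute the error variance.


var_true = rxx * var_obs = 0.62 * 178.77 = 110.8374
var_error = var_obs - var_true
var_error = 178.77 - 110.8374
var_error = 67.9326

67.9326


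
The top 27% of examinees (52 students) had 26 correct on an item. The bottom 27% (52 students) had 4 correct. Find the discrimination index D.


p_upper = 26/52 = 0.5
p_lower = 4/52 = 0.0769
D = 0.5 - 0.0769 = 0.4231

0.4231


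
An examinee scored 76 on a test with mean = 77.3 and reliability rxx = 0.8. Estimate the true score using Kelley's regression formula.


T_est = rxx * X + (1 - rxx) * mean
T_est = 0.8 * 76 + 0.2 * 77.3
T_est = 60.8 + 15.46
T_est = 76.26

76.26


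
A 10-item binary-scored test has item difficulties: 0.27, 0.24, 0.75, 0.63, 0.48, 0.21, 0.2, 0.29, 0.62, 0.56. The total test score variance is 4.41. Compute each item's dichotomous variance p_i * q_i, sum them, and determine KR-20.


For each item, compute p_i * q_i:
  Item 1: 0.27 * 0.73 = 0.1971
  Item 2: 0.24 * 0.76 = 0.1824
  Item 3: 0.75 * 0.25 = 0.1875
  Item 4: 0.63 * 0.37 = 0.2331
  Item 5: 0.48 * 0.52 = 0.2496
  Item 6: 0.21 * 0.79 = 0.1659
  Item 7: 0.2 * 0.8 = 0.16
  Item 8: 0.29 * 0.71 = 0.2059
  Item 9: 0.62 * 0.38 = 0.2356
  Item 10: 0.56 * 0.44 = 0.2464
Sum(p_i * q_i) = 0.1971 + 0.1824 + 0.1875 + 0.2331 + 0.2496 + 0.1659 + 0.16 + 0.2059 + 0.2356 + 0.2464 = 2.0635
KR-20 = (k/(k-1)) * (1 - Sum(p_i*q_i) / Var_total)
= (10/9) * (1 - 2.0635/4.41)
= 1.1111 * 0.5321
KR-20 = 0.5912

0.5912


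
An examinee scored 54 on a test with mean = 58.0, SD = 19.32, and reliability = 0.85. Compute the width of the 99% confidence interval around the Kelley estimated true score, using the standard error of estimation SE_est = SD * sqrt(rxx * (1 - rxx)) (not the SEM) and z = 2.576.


True score estimate = 0.85*54 + 0.15*58.0 = 54.6
SE_est = SD * sqrt(rxx * (1 - rxx)) = 19.32 * sqrt(0.85 * 0.15) = 19.32 * sqrt(0.1275) = 6.89862
CI = T_est +/- z * SE_est, so width = 2 * z * SE_est = 2 * 2.576 * 6.89862
Width = 35.5417

35.5417


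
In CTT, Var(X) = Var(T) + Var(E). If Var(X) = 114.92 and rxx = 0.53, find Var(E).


var_true = rxx * var_obs = 0.53 * 114.92 = 60.9076
var_error = var_obs - var_true
var_error = 114.92 - 60.9076
var_error = 54.0124

54.0124


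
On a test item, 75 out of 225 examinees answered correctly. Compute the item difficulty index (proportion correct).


Item difficulty p = number correct / total examinees
p = 75 / 225
p = 0.3333

0.3333


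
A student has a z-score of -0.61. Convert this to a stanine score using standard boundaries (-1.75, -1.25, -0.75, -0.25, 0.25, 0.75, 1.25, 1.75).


Stanine boundaries: [-1.75, -1.25, -0.75, -0.25, 0.25, 0.75, 1.25, 1.75]
z = -0.61
Check each boundary:
  z >= -1.75 -> could be stanine 2
  z >= -1.25 -> could be stanine 3
  z >= -0.75 -> could be stanine 4
  z < -0.25
  z < 0.25
  z < 0.75
  z < 1.25
  z < 1.75
Highest qualifying boundary gives stanine = 4

4


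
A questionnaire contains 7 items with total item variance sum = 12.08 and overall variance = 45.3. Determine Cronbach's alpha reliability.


alpha = (k/(k-1)) * (1 - sum(si^2)/s_total^2)
= (7/6) * (1 - 12.08/45.3)
alpha = 0.8556

0.8556


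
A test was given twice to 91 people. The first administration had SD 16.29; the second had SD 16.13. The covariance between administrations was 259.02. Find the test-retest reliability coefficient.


r = cov(X,Y) / (SD_X * SD_Y)
r = 259.02 / (16.29 * 16.13)
r = 259.02 / 262.7577
r = 0.9858

0.9858


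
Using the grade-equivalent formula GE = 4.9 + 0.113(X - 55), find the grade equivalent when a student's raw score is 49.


raw - median = 49 - 55 = -6
slope * diff = 0.113 * -6 = -0.678
GE = 4.9 + -0.678
GE = 4.222

4.222


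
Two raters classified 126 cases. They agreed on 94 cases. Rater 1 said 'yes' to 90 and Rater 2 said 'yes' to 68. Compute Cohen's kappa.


P_o = 94/126 = 0.746032
P_e = (90*68 + 36*58) / 15876 = 0.517007
kappa = (P_o - P_e) / (1 - P_e)
kappa = (0.746032 - 0.517007) / (1 - 0.517007)
kappa = 0.4742

0.4742


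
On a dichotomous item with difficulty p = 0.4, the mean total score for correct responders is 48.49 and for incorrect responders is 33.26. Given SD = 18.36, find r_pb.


q = 1 - p = 0.6
rpb = ((M1 - M0) / SD) * sqrt(p * q)
rpb = ((48.49 - 33.26) / 18.36) * sqrt(0.4 * 0.6)
rpb = 0.4064

0.4064


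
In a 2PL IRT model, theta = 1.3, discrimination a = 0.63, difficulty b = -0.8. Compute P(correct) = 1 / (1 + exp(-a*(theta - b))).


a*(theta - b) = 0.63 * (1.3 - -0.8) = 1.323
exp(-1.323) = 0.2663
P = 1 / (1 + 0.2663)
P = 0.7897

0.7897


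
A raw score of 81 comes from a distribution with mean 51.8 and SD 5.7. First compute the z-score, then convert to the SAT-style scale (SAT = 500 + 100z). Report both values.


z = (X - mean) / SD = (81 - 51.8) / 5.7
z = 29.2 / 5.7
z = 5.1228
SAT-scale = SAT = 500 + 100z
Carry z at full precision (z = 29.2 / 5.7) into the conversion:
SAT-scale = 500 + 100 * (29.2 / 5.7) = 500 + 2920 / 5.7
SAT-scale = 500 + 512.2807
SAT-scale = 1012.2807

1012.2807


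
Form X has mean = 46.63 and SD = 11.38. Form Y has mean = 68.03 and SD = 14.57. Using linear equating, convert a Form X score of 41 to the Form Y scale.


slope = SD_Y / SD_X = 14.57 / 11.38 ~ 1.2803
intercept = mean_Y - slope * mean_X = 68.03 - (14.57 / 11.38) * 46.63 ~ 8.3288
Y = slope * X + intercept. To avoid rounding drift from the rounded slope/intercept, evaluate the equivalent form Y = mean_Y + SD_Y * (X - mean_X) / SD_X at full precision:
Y = 68.03 + 14.57 * (41 - 46.63) / 11.38
Y = 68.03 - 14.57 * 5.63 / 11.38
Y = 68.03 - 82.0291 / 11.38
Y = 68.03 - 7.2082
Y = 60.8218

60.8218


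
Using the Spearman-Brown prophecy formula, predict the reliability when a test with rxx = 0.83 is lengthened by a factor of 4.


r_new = (n * rxx) / (1 + (n-1) * rxx)
r_new = (4 * 0.83) / (1 + 3 * 0.83)
r_new = 3.32 / 3.49
r_new = 0.9513

0.9513


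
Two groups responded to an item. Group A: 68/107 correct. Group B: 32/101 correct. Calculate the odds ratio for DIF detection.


Odds_A = 68/39 = 1.7436
Odds_B = 32/69 = 0.4638
OR = Odds_A / Odds_B = 1.7436 / 0.4638
Exactly, OR = (68 * 69) / (39 * 32) = 4692 / 1248
OR = 3.7596

3.7596


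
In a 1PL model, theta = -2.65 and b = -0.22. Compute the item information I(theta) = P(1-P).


P = 1/(1+exp(-(-2.65--0.22))) = 0.0809
I = P*(1-P) = 0.0809 * 0.9191
I = 0.0744

0.0744


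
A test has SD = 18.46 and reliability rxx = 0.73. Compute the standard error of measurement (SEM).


SEM = SD * sqrt(1 - rxx)
SEM = 18.46 * sqrt(1 - 0.73)
SEM = 18.46 * sqrt(0.27) = 18.46 * 0.519615
SEM = 9.5921

9.5921


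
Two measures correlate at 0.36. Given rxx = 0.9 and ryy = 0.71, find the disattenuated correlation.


r_corrected = rxy / sqrt(rxx * ryy)
= 0.36 / sqrt(0.9 * 0.71)
= 0.36 / sqrt(0.639)
= 0.36 / 0.799375
r_corrected = 0.4504

0.4504


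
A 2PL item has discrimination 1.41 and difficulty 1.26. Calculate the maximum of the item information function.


For 2PL, max info at theta = b = 1.26
I_max = a^2 / 4 = 1.41^2 / 4
= 1.9881 / 4
I_max = 0.497

0.497


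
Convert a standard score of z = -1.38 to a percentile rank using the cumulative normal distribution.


CDF(z) = 0.5 * (1 + erf(z/sqrt(2)))
erf(-0.9758) = -0.8324
CDF = 0.0838
Percentile rank = 0.0838 * 100 = 8.38

8.38


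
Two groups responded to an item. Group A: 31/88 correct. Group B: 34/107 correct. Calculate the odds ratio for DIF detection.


Odds_A = 31/57 = 0.5439
Odds_B = 34/73 = 0.4658
OR = Odds_A / Odds_B = 0.5439 / 0.4658
Exactly, OR = (31 * 73) / (57 * 34) = 2263 / 1938
OR = 1.1677

1.1677


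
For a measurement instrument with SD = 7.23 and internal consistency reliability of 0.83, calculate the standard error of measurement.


SEM = SD * sqrt(1 - rxx)
SEM = 7.23 * sqrt(1 - 0.83)
SEM = 7.23 * sqrt(0.17) = 7.23 * 0.412311
SEM = 2.981

2.981


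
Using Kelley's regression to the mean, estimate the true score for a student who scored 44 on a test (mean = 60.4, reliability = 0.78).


T_est = rxx * X + (1 - rxx) * mean
T_est = 0.78 * 44 + 0.22 * 60.4
T_est = 34.32 + 13.288
T_est = 47.608

47.608


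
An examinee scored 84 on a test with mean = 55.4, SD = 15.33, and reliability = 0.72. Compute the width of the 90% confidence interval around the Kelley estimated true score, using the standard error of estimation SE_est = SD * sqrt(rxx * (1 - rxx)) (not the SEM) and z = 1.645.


True score estimate = 0.72*84 + 0.28*55.4 = 75.992
SE_est = SD * sqrt(rxx * (1 - rxx)) = 15.33 * sqrt(0.72 * 0.28) = 15.33 * sqrt(0.2016) = 6.883153
CI = T_est +/- z * SE_est, so width = 2 * z * SE_est = 2 * 1.645 * 6.883153
Width = 22.6456

22.6456


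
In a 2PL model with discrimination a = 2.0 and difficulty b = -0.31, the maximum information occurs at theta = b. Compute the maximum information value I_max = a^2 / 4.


For 2PL, max info at theta = b = -0.31
I_max = a^2 / 4 = 2.0^2 / 4
= 4.0 / 4
I_max = 1.0

1.0


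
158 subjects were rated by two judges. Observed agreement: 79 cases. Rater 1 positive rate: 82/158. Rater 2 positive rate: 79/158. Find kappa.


P_o = 79/158 = 0.5
P_e = (82*79 + 76*79) / 24964 = 0.5
kappa = (P_o - P_e) / (1 - P_e)
kappa = (0.5 - 0.5) / (1 - 0.5)
kappa = 0.0

0.0


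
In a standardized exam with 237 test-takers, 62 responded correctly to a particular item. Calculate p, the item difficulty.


Item difficulty p = number correct / total examinees
p = 62 / 237
p = 0.2616

0.2616


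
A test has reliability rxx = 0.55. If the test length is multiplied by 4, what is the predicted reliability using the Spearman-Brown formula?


r_new = (n * rxx) / (1 + (n-1) * rxx)
r_new = (4 * 0.55) / (1 + 3 * 0.55)
r_new = 2.2 / 2.65
r_new = 0.8302

0.8302


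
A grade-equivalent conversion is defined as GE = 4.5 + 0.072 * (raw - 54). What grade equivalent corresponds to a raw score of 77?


raw - median = 77 - 54 = 23
slope * diff = 0.072 * 23 = 1.656
GE = 4.5 + 1.656
GE = 6.156

6.156


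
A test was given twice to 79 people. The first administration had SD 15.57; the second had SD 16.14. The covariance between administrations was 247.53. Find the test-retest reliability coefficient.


r = cov(X,Y) / (SD_X * SD_Y)
r = 247.53 / (15.57 * 16.14)
r = 247.53 / 251.2998
r = 0.985

0.985


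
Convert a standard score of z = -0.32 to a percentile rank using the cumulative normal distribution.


CDF(z) = 0.5 * (1 + erf(z/sqrt(2)))
erf(-0.2263) = -0.251
CDF = 0.3745
Percentile rank = 0.3745 * 100 = 37.45

37.45


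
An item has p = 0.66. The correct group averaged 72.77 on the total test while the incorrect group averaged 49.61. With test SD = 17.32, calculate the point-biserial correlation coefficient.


q = 1 - p = 0.34
rpb = ((M1 - M0) / SD) * sqrt(p * q)
rpb = ((72.77 - 49.61) / 17.32) * sqrt(0.66 * 0.34)
rpb = 0.6334

0.6334


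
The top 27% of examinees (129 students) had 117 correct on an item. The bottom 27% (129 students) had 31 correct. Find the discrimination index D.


p_upper = 117/129 = 0.907
p_lower = 31/129 = 0.2403
D = 0.907 - 0.2403 = 0.6667

0.6667


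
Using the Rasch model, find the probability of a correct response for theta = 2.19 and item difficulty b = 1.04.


theta - b = 2.19 - 1.04 = 1.15
exp(-(theta - b)) = exp(-1.15) = 0.3166
P = 1 / (1 + 0.3166)
P = 0.7595

0.7595


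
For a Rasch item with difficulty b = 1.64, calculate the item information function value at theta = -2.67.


P = 1/(1+exp(-(-2.67-1.64))) = 0.0133
I = P*(1-P) = 0.0133 * 0.9867
I = 0.0131

0.0131


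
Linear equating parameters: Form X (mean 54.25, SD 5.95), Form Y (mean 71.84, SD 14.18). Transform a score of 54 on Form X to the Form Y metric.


slope = SD_Y / SD_X = 14.18 / 5.95 ~ 2.3832
intercept = mean_Y - slope * mean_X = 71.84 - (14.18 / 5.95) * 54.25 ~ -57.4482
Y = slope * X + intercept. To avoid rounding drift from the rounded slope/intercept, evaluate the equivalent form Y = mean_Y + SD_Y * (X - mean_X) / SD_X at full precision:
Y = 71.84 + 14.18 * (54 - 54.25) / 5.95
Y = 71.84 - 14.18 * 0.25 / 5.95
Y = 71.84 - 3.545 / 5.95
Y = 71.84 - 0.5958
Y = 71.2442

71.2442


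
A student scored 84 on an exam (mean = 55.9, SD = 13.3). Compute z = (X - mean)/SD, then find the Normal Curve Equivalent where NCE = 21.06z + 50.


z = (X - mean) / SD = (84 - 55.9) / 13.3
z = 28.1 / 13.3
z = 2.1128
NCE = NCE = 21.06z + 50
Carry z at full precision (z = 28.1 / 13.3) into the conversion:
NCE = 21.06 * (28.1 / 13.3) + 50 = 591.786 / 13.3 + 50
NCE = 44.4952 + 50
NCE = 94.4952

94.4952


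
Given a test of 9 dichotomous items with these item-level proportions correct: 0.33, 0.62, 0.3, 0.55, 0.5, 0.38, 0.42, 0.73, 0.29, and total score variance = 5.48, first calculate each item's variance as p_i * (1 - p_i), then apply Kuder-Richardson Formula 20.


For each item, compute p_i * q_i:
  Item 1: 0.33 * 0.67 = 0.2211
  Item 2: 0.62 * 0.38 = 0.2356
  Item 3: 0.3 * 0.7 = 0.21
  Item 4: 0.55 * 0.45 = 0.2475
  Item 5: 0.5 * 0.5 = 0.25
  Item 6: 0.38 * 0.62 = 0.2356
  Item 7: 0.42 * 0.58 = 0.2436
  Item 8: 0.73 * 0.27 = 0.1971
  Item 9: 0.29 * 0.71 = 0.2059
Sum(p_i * q_i) = 0.2211 + 0.2356 + 0.21 + 0.2475 + 0.25 + 0.2356 + 0.2436 + 0.1971 + 0.2059 = 2.0464
KR-20 = (k/(k-1)) * (1 - Sum(p_i*q_i) / Var_total)
= (9/8) * (1 - 2.0464/5.48)
= 1.125 * 0.6266
KR-20 = 0.7049

0.7049


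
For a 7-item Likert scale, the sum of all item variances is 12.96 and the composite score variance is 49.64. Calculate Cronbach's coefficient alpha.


alpha = (k/(k-1)) * (1 - sum(si^2)/s_total^2)
= (7/6) * (1 - 12.96/49.64)
alpha = 0.8621

0.8621


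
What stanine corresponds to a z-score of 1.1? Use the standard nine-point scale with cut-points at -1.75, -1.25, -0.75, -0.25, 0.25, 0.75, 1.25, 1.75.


Stanine boundaries: [-1.75, -1.25, -0.75, -0.25, 0.25, 0.75, 1.25, 1.75]
z = 1.1
Check each boundary:
  z >= -1.75 -> could be stanine 2
  z >= -1.25 -> could be stanine 3
  z >= -0.75 -> could be stanine 4
  z >= -0.25 -> could be stanine 5
  z >= 0.25 -> could be stanine 6
  z >= 0.75 -> could be stanine 7
  z < 1.25
  z < 1.75
Highest qualifying boundary gives stanine = 7

7


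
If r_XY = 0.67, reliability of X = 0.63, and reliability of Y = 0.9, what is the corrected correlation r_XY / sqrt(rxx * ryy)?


r_corrected = rxy / sqrt(rxx * ryy)
= 0.67 / sqrt(0.63 * 0.9)
= 0.67 / sqrt(0.567)
= 0.67 / 0.752994
r_corrected = 0.8898

0.8898


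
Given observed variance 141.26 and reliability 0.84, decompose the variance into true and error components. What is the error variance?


var_true = rxx * var_obs = 0.84 * 141.26 = 118.6584
var_error = var_obs - var_true
var_error = 141.26 - 118.6584
var_error = 22.6016

22.6016


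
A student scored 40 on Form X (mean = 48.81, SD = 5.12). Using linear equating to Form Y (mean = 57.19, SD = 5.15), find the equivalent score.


slope = SD_Y / SD_X = 5.15 / 5.12 ~ 1.0059
intercept = mean_Y - slope * mean_X = 57.19 - (5.15 / 5.12) * 48.81 ~ 8.094
Y = slope * X + intercept. To avoid rounding drift from the rounded slope/intercept, evaluate the equivalent form Y = mean_Y + SD_Y * (X - mean_X) / SD_X at full precision:
Y = 57.19 + 5.15 * (40 - 48.81) / 5.12
Y = 57.19 - 5.15 * 8.81 / 5.12
Y = 57.19 - 45.3715 / 5.12
Y = 57.19 - 8.8616
Y = 48.3284

48.3284


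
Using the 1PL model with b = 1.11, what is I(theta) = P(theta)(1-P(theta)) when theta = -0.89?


P = 1/(1+exp(-(-0.89-1.11))) = 0.1192
I = P*(1-P) = 0.1192 * 0.8808
I = 0.105

0.105


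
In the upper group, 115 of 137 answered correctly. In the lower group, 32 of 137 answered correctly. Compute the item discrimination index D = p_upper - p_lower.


p_upper = 115/137 = 0.8394
p_lower = 32/137 = 0.2336
D = 0.8394 - 0.2336 = 0.6058

0.6058


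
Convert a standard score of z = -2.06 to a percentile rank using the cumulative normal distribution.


CDF(z) = 0.5 * (1 + erf(z/sqrt(2)))
erf(-1.4566) = -0.9606
CDF = 0.0197
Percentile rank = 0.0197 * 100 = 1.97

1.97


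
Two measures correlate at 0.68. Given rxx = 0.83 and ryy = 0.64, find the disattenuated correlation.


r_corrected = rxy / sqrt(rxx * ryy)
= 0.68 / sqrt(0.83 * 0.64)
= 0.68 / sqrt(0.5312)
= 0.68 / 0.728835
r_corrected = 0.933

0.933


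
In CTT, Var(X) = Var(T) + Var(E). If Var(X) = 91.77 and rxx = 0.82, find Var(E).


var_true = rxx * var_obs = 0.82 * 91.77 = 75.2514
var_error = var_obs - var_true
var_error = 91.77 - 75.2514
var_error = 16.5186

16.5186


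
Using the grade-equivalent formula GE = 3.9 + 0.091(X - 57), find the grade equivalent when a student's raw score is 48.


raw - median = 48 - 57 = -9
slope * diff = 0.091 * -9 = -0.819
GE = 3.9 + -0.819
GE = 3.081

3.081


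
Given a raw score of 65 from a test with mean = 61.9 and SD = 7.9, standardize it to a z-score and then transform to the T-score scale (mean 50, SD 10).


z = (X - mean) / SD = (65 - 61.9) / 7.9
z = 3.1 / 7.9
z = 0.3924
T-score = T = 50 + 10z
Carry z at full precision (z = 3.1 / 7.9) into the conversion:
T-score = 50 + 10 * (3.1 / 7.9) = 50 + 31 / 7.9
T-score = 50 + 3.9241
T-score = 53.9241

53.9241


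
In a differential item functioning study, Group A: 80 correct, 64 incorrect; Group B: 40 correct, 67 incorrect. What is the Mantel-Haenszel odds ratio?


Odds_A = 80/64 = 1.25
Odds_B = 40/67 = 0.597
OR = Odds_A / Odds_B = 1.25 / 0.597
Exactly, OR = (80 * 67) / (64 * 40) = 5360 / 2560
OR = 2.0938

2.0938


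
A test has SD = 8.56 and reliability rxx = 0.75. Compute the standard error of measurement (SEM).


SEM = SD * sqrt(1 - rxx)
SEM = 8.56 * sqrt(1 - 0.75)
SEM = 8.56 * sqrt(0.25) = 8.56 * 0.5
SEM = 4.28

4.28


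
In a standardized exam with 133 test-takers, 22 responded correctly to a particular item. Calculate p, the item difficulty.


Item difficulty p = number correct / total examinees
p = 22 / 133
p = 0.1654

0.1654
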